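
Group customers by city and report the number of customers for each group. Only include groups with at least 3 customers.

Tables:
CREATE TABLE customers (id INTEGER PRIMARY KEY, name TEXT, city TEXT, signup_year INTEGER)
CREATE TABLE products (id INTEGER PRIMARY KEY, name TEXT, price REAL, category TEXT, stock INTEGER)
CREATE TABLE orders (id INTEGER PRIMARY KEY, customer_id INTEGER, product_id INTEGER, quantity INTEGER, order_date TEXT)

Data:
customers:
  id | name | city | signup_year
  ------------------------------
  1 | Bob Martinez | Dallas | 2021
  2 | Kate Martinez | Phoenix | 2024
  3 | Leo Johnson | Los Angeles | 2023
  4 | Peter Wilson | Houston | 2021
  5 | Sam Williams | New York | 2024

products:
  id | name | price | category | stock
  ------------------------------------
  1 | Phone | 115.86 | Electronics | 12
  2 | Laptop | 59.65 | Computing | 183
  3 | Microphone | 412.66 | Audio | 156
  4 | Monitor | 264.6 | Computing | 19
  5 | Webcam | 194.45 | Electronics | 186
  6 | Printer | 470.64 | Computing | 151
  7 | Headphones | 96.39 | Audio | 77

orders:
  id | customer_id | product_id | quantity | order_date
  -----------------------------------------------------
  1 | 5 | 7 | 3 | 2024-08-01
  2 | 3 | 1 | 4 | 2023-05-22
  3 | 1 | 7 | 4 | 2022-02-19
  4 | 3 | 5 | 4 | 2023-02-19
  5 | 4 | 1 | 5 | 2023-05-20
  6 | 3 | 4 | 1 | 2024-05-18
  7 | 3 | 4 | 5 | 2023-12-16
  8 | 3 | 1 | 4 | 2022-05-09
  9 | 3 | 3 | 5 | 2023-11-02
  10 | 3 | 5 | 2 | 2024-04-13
SELECT city, COUNT(*) AS n FROM customers GROUP BY city HAVING COUNT(*) >= 3

Execution result:
(no rows)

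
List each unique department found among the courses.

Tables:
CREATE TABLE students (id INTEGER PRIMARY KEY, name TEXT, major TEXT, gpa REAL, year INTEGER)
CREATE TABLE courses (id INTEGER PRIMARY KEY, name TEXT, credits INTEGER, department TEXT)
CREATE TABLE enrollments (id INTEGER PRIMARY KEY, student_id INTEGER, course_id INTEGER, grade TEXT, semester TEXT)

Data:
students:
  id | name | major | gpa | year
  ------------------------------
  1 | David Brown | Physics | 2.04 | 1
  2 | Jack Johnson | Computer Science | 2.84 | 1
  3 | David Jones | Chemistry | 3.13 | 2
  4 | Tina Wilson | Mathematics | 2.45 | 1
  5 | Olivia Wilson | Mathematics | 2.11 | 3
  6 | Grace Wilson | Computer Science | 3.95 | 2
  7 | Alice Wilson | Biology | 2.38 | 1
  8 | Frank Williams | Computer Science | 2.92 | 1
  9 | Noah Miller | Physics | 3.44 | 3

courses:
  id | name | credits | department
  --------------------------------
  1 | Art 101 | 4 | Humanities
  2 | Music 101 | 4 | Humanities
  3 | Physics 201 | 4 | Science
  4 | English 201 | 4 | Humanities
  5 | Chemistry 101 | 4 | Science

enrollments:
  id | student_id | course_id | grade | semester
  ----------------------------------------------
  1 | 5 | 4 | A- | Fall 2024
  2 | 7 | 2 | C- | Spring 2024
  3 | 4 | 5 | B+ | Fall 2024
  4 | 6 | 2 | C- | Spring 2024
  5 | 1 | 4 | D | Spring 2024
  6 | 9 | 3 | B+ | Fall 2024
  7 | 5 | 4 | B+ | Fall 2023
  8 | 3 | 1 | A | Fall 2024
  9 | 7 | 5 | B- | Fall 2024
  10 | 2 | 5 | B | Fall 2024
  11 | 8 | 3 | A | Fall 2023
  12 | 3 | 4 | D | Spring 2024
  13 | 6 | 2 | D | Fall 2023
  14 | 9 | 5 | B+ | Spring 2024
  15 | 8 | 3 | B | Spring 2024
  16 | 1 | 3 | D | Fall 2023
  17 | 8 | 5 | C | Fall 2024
SELECT DISTINCT department FROM courses

Execution result:
department
Humanities
Science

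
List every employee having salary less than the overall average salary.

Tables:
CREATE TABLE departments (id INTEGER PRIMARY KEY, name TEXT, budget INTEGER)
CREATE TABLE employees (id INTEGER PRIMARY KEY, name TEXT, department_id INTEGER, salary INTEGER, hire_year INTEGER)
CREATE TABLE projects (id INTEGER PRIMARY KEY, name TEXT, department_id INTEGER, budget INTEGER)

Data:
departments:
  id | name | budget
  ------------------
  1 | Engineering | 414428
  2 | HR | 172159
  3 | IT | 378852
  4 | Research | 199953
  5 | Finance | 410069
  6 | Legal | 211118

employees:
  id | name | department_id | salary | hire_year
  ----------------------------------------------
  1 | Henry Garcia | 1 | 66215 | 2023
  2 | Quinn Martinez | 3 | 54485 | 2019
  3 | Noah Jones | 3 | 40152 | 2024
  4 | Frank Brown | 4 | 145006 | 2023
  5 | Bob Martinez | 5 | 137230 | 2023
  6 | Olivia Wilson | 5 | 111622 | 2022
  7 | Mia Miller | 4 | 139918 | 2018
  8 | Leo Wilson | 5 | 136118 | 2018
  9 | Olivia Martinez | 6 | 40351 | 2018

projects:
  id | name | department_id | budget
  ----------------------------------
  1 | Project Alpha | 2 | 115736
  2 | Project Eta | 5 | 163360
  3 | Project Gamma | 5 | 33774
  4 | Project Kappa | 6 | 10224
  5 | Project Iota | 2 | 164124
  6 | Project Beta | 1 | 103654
SELECT name, salary FROM employees WHERE salary < (SELECT AVG(salary) FROM employees)

Execution result:
name | salary
Henry Garcia | 66215
Quinn Martinez | 54485
Noah Jones | 40152
Olivia Martinez | 40351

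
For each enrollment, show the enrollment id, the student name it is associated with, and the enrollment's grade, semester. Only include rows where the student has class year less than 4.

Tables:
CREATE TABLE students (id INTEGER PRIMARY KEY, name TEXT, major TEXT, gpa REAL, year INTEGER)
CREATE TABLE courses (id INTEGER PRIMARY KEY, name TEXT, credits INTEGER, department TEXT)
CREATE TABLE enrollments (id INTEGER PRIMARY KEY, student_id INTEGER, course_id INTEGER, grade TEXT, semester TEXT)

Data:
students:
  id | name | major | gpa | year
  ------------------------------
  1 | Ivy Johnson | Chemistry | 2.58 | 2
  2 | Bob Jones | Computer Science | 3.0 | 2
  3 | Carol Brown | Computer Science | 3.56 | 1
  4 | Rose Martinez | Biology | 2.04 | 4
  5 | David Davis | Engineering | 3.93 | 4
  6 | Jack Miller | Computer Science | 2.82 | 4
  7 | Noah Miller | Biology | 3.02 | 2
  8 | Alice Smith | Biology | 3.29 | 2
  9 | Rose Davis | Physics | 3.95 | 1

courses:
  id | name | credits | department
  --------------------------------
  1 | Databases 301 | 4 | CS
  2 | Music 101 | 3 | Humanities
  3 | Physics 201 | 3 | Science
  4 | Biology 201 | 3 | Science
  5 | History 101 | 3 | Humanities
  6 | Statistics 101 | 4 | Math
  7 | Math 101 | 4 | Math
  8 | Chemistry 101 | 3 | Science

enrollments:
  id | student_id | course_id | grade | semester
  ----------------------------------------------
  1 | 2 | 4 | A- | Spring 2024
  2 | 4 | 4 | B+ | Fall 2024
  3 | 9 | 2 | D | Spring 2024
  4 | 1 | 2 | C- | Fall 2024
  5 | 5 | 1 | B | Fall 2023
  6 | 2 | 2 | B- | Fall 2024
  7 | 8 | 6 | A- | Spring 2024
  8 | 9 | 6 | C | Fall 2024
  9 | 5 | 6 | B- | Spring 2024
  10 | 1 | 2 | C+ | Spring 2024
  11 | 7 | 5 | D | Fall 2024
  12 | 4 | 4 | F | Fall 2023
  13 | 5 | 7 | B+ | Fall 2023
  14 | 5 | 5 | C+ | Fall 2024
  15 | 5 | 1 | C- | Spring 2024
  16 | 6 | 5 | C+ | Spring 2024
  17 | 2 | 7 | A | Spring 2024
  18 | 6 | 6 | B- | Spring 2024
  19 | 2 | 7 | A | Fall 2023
SELECT c.id, p.name AS student, c.grade, c.semester FROM enrollments c JOIN students p ON c.student_id = p.id WHERE p.year < 4

Execution result:
id | student | grade | semester
1 | Bob Jones | A- | Spring 2024
3 | Rose Davis | D | Spring 2024
4 | Ivy Johnson | C- | Fall 2024
6 | Bob Jones | B- | Fall 2024
7 | Alice Smith | A- | Spring 2024
8 | Rose Davis | C | Fall 2024
10 | Ivy Johnson | C+ | Spring 2024
11 | Noah Miller | D | Fall 2024
17 | Bob Jones | A | Spring 2024
19 | Bob Jones | A | Fall 2023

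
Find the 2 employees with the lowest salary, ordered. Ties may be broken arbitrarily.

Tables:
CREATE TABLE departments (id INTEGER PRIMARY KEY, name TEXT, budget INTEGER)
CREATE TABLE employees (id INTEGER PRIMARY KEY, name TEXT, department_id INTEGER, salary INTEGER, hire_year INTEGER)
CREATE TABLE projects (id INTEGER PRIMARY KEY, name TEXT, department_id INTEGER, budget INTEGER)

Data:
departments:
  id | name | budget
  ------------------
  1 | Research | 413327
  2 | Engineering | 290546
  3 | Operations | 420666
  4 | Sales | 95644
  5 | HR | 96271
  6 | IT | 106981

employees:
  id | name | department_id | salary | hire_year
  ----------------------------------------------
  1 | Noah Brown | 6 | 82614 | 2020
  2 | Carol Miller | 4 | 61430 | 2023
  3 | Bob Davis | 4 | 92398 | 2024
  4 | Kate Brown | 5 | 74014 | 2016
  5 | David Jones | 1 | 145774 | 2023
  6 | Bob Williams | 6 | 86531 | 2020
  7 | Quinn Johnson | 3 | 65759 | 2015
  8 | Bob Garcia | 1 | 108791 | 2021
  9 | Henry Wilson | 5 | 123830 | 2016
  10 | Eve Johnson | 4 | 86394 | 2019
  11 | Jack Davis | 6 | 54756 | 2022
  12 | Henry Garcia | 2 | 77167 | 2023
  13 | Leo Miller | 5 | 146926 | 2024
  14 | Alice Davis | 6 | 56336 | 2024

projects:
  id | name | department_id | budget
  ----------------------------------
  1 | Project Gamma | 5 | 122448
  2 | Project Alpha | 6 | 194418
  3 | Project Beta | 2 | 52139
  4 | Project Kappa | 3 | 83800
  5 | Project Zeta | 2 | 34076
SELECT name, salary FROM employees ORDER BY salary ASC LIMIT 2

Execution result:
name | salary
Jack Davis | 54756
Alice Davis | 56336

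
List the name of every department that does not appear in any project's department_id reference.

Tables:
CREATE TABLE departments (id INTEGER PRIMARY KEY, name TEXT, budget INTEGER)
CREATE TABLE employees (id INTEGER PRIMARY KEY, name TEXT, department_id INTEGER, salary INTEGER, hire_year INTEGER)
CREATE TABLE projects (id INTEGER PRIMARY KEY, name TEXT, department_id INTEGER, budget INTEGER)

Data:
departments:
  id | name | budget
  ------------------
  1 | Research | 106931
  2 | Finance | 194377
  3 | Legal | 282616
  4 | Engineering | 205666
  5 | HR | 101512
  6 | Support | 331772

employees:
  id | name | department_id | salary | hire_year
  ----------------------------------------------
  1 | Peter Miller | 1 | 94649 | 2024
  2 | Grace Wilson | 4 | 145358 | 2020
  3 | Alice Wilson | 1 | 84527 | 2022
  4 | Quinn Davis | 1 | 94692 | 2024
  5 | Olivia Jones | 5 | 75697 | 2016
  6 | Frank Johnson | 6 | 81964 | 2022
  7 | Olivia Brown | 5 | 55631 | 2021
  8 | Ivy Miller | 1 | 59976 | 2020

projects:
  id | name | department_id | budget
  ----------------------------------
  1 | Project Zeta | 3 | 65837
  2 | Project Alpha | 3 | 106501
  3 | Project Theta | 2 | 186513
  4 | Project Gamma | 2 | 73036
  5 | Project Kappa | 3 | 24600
SELECT p.name FROM departments p LEFT JOIN projects c ON c.department_id = p.id WHERE c.id IS NULL

Execution result:
name
Research
Engineering
HR
Support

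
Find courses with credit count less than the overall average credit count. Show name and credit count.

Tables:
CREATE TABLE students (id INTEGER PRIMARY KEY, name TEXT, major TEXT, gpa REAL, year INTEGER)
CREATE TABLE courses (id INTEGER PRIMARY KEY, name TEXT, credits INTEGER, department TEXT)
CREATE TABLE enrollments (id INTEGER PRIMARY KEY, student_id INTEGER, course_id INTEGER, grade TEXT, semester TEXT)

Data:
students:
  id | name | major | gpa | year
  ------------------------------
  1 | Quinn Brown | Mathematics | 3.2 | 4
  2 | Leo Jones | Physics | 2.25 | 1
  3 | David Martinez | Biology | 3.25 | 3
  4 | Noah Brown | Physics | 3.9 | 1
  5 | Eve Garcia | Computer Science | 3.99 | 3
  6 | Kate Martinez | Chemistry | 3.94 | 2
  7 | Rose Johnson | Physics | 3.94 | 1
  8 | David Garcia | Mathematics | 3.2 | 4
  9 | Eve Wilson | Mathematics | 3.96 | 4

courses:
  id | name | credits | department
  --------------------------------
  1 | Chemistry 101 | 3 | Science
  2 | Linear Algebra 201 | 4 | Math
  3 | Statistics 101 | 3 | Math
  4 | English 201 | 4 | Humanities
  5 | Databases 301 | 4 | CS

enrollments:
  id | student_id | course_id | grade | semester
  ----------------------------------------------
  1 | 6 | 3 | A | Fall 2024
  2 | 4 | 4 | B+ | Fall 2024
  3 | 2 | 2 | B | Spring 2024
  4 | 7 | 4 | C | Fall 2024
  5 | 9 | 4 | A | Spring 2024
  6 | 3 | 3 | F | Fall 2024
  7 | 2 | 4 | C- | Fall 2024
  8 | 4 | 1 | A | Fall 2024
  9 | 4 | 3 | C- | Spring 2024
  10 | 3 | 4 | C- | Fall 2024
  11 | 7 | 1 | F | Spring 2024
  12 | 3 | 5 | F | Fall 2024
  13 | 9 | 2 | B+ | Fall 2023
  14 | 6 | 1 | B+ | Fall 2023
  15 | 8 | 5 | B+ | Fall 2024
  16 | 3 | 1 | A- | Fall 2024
SELECT name, credits FROM courses WHERE credits < (SELECT AVG(credits) FROM courses)

Execution result:
name | credits
Chemistry 101 | 3
Statistics 101 | 3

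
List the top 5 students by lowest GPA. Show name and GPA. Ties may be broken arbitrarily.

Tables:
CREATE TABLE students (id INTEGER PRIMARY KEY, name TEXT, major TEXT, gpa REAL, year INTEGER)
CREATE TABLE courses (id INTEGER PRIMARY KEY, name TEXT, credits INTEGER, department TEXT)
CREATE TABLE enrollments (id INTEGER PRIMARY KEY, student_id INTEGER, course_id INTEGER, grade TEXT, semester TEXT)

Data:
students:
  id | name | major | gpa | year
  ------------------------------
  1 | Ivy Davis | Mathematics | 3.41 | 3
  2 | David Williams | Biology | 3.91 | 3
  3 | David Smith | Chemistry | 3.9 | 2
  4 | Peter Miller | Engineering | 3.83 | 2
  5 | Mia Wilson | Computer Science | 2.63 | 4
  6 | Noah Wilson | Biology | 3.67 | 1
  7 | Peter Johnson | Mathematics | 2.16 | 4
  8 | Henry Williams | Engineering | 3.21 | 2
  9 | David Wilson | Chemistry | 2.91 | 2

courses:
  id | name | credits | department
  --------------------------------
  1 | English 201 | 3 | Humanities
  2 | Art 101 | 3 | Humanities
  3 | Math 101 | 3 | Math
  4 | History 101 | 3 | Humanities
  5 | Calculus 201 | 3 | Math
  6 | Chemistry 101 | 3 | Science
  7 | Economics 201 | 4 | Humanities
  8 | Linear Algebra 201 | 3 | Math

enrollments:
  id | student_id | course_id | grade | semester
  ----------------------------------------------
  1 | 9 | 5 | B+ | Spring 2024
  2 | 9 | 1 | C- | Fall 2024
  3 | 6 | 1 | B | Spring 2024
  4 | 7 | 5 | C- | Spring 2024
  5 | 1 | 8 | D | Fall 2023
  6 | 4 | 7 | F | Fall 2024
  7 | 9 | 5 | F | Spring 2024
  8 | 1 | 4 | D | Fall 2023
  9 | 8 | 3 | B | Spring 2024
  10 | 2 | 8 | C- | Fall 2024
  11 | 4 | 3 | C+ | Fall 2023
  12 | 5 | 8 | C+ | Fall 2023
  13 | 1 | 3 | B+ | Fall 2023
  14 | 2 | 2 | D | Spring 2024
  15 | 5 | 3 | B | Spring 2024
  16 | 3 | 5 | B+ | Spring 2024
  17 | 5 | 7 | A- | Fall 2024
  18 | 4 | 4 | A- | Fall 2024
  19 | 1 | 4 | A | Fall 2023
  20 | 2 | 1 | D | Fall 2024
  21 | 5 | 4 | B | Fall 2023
SELECT name, gpa FROM students ORDER BY gpa ASC LIMIT 5

Execution result:
name | gpa
Peter Johnson | 2.16
Mia Wilson | 2.63
David Wilson | 2.91
Henry Williams | 3.21
Ivy Davis | 3.41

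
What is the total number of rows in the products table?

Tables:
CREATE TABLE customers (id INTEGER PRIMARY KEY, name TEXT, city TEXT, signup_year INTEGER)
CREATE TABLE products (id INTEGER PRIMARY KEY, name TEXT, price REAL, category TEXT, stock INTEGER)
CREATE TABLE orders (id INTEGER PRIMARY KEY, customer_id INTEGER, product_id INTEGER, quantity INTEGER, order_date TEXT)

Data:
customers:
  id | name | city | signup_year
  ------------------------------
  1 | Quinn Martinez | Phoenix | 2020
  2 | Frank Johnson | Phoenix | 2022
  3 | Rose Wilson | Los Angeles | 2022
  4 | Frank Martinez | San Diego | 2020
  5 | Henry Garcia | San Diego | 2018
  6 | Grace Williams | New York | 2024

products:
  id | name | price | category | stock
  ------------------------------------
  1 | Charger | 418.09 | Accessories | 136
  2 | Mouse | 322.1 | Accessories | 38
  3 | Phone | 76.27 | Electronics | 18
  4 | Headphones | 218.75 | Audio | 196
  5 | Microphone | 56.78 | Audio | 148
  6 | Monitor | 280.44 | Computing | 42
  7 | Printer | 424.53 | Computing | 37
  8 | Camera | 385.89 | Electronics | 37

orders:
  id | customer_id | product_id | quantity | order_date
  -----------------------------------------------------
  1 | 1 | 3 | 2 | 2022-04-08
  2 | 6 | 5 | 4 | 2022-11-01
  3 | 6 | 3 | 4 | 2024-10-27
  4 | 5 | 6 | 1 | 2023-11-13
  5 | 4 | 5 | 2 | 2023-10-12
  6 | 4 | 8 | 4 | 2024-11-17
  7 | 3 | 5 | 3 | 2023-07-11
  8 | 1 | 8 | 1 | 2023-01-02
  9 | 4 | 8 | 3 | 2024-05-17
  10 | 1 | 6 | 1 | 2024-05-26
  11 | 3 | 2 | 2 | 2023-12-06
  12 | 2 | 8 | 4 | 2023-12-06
SELECT COUNT(*) FROM products

Execution result:
8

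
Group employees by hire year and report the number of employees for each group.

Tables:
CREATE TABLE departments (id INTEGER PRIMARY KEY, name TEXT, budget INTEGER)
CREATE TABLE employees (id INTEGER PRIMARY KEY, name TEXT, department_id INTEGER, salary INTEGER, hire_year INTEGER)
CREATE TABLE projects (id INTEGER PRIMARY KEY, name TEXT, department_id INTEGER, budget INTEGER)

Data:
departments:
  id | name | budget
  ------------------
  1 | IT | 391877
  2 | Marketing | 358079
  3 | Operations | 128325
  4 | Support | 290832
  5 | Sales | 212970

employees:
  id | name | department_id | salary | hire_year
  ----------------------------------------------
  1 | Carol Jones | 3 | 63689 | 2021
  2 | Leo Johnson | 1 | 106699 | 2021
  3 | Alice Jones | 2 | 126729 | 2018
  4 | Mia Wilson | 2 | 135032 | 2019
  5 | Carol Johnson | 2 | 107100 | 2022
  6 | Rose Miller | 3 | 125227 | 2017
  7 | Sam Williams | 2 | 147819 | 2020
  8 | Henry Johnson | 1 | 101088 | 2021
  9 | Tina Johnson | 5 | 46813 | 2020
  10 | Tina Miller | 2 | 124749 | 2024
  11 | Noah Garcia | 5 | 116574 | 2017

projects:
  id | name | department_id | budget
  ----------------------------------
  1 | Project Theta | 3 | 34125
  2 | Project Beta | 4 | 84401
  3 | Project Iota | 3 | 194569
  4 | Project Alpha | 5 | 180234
SELECT hire_year, COUNT(*) AS n FROM employees GROUP BY hire_year

Execution result:
hire_year | n
2017 | 2
2018 | 1
2019 | 1
2020 | 2
2021 | 3
2022 | 1
2024 | 1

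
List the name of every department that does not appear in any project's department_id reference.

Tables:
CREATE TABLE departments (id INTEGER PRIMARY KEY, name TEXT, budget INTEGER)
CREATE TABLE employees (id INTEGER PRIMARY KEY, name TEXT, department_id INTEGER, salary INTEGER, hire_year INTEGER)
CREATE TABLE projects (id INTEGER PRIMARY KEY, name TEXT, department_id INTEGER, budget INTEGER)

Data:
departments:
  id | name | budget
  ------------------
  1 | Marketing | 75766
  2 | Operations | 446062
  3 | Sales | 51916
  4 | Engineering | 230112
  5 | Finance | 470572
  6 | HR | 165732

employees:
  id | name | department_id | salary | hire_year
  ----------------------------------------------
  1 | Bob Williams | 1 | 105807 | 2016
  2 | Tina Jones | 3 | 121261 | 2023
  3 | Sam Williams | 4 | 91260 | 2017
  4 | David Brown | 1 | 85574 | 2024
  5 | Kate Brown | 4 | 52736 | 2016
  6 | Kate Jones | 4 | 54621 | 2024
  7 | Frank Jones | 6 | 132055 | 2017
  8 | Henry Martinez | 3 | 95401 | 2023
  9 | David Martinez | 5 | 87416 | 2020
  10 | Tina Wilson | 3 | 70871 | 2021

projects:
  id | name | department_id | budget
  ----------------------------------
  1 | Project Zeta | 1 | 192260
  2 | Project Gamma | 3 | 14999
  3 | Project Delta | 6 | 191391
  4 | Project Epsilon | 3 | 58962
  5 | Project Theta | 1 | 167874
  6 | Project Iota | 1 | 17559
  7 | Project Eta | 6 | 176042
SELECT p.name FROM departments p LEFT JOIN projects c ON c.department_id = p.id WHERE c.id IS NULL

Execution result:
name
Operations
Engineering
Finance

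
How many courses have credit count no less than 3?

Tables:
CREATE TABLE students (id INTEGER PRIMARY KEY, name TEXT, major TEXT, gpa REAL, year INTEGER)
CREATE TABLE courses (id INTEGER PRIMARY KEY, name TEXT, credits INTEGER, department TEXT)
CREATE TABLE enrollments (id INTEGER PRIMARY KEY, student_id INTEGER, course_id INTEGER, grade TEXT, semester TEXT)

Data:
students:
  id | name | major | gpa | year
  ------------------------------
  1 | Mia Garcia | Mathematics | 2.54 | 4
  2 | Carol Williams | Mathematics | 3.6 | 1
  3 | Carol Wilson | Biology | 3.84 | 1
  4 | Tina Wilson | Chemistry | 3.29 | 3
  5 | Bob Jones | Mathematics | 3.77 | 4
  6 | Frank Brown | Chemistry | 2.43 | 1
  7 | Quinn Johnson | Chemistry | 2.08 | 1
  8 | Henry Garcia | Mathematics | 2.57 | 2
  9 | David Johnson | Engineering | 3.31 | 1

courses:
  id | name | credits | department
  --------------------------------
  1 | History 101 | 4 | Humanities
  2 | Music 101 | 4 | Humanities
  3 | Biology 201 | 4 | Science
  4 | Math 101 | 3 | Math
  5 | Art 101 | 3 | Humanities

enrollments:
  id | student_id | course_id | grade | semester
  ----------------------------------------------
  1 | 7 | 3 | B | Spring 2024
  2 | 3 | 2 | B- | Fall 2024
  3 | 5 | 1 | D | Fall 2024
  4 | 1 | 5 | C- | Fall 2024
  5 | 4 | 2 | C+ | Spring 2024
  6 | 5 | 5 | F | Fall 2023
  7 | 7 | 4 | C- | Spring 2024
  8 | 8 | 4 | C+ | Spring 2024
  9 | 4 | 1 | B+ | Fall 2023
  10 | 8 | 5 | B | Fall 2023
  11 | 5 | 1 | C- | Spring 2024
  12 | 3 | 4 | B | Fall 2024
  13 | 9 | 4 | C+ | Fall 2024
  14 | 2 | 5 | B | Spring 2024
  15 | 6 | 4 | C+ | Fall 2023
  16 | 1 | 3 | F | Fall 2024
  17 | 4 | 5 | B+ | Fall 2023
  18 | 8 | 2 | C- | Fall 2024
SELECT COUNT(*) FROM courses WHERE credits >= 3

Execution result:
5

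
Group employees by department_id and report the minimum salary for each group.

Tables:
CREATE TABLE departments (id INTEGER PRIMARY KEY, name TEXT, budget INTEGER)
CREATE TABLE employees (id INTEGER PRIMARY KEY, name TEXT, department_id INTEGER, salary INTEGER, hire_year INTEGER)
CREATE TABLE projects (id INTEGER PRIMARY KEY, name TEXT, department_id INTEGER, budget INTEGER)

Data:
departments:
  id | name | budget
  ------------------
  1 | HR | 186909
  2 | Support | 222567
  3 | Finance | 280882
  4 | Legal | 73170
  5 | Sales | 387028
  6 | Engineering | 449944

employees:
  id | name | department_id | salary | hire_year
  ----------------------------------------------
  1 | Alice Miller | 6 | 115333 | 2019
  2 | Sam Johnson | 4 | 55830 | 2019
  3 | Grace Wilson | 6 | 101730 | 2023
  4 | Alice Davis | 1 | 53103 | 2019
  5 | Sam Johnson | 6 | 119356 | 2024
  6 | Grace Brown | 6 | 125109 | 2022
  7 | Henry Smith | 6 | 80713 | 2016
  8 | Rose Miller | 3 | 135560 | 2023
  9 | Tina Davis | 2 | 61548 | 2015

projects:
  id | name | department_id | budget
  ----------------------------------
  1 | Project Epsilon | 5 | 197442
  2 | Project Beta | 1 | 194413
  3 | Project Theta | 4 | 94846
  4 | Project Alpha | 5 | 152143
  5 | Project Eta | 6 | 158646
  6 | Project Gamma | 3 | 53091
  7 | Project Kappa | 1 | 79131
SELECT department_id, MIN(salary) AS min_salary FROM employees GROUP BY department_id

Execution result:
department_id | min_salary
1 | 53103
2 | 61548
3 | 135560
4 | 55830
6 | 80713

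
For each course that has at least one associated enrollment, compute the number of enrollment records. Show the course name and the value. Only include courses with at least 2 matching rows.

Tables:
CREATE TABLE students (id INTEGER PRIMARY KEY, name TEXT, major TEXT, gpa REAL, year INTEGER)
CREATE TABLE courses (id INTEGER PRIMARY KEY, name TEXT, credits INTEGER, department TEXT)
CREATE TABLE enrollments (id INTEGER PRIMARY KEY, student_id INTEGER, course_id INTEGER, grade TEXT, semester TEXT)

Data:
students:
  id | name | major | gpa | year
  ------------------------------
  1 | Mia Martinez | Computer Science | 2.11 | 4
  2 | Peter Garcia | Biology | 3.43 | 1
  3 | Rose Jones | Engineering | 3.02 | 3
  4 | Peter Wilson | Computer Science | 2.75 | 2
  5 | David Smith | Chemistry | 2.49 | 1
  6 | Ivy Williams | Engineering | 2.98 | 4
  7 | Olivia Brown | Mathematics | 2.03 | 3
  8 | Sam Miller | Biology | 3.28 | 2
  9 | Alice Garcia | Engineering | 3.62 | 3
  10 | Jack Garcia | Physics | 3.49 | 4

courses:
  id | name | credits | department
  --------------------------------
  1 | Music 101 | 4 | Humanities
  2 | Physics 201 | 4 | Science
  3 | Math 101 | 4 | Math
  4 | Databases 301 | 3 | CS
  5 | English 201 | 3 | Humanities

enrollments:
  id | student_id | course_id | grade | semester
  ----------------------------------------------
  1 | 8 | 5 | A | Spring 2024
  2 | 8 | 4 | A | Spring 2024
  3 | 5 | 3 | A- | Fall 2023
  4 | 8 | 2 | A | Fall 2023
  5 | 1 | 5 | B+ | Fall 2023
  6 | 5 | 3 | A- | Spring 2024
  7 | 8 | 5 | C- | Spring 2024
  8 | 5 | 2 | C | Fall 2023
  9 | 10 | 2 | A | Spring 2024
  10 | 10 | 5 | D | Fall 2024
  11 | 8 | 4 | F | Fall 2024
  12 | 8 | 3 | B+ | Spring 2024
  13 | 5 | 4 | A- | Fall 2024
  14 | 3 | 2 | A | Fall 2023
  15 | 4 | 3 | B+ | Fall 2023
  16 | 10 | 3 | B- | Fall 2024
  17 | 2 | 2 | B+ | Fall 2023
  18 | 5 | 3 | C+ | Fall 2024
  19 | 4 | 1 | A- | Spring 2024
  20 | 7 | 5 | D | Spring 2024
SELECT p.name, COUNT(*) AS n FROM enrollments c JOIN courses p ON c.course_id = p.id GROUP BY p.id, p.name HAVING COUNT(*) >= 2

Execution result:
name | n
Physics 201 | 5
Math 101 | 6
Databases 301 | 3
English 201 | 5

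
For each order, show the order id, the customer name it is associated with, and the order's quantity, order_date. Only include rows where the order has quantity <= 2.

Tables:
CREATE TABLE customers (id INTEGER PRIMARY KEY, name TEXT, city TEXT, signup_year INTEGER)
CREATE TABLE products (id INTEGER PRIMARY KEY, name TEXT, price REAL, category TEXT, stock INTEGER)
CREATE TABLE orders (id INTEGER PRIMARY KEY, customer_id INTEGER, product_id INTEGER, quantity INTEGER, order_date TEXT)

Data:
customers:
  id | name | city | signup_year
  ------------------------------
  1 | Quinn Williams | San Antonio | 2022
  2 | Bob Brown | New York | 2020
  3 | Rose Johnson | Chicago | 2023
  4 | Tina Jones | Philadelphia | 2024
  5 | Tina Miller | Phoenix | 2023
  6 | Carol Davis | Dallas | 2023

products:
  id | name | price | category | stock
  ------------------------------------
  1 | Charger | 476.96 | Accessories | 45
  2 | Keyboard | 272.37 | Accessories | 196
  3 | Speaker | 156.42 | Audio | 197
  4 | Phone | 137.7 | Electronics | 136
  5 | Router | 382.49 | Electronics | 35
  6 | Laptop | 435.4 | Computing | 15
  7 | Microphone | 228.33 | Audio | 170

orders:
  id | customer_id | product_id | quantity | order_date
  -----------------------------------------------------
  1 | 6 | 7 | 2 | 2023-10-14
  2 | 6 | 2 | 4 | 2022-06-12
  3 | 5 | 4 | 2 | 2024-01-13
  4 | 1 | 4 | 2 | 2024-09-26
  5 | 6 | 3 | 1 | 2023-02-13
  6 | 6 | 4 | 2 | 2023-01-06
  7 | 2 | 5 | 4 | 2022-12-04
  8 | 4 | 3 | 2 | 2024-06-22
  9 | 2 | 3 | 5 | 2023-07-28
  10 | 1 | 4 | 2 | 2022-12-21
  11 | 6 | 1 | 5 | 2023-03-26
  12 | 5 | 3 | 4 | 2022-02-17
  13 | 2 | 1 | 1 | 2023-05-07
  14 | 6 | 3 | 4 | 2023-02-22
SELECT c.id, p.name AS customer, c.quantity, c.order_date FROM orders c JOIN customers p ON c.customer_id = p.id WHERE c.quantity <= 2

Execution result:
id | customer | quantity | order_date
1 | Carol Davis | 2 | 2023-10-14
3 | Tina Miller | 2 | 2024-01-13
4 | Quinn Williams | 2 | 2024-09-26
5 | Carol Davis | 1 | 2023-02-13
6 | Carol Davis | 2 | 2023-01-06
8 | Tina Jones | 2 | 2024-06-22
10 | Quinn Williams | 2 | 2022-12-21
13 | Bob Brown | 1 | 2023-05-07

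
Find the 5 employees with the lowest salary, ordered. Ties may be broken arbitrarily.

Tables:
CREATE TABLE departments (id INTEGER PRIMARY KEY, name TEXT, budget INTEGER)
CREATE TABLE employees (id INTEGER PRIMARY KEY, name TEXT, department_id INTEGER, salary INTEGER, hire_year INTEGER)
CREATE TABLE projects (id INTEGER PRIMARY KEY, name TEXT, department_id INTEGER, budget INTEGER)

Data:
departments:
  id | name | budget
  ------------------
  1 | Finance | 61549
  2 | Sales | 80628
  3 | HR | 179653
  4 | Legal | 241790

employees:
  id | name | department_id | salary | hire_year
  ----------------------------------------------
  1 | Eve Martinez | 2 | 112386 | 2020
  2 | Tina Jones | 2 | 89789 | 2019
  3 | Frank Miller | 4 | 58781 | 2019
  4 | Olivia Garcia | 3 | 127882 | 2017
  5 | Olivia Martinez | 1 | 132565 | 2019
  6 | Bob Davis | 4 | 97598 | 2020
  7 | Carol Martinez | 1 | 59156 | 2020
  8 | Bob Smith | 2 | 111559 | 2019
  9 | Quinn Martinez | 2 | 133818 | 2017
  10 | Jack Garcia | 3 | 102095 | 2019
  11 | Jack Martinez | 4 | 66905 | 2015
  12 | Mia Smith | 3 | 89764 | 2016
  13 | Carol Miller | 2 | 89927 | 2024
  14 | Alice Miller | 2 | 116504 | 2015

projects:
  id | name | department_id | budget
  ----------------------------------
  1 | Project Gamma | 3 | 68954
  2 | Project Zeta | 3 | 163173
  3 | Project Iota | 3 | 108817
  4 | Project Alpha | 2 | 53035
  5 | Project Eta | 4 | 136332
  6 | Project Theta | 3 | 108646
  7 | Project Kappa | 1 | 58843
SELECT name, salary FROM employees ORDER BY salary ASC LIMIT 5

Execution result:
name | salary
Frank Miller | 58781
Carol Martinez | 59156
Jack Martinez | 66905
Mia Smith | 89764
Tina Jones | 89789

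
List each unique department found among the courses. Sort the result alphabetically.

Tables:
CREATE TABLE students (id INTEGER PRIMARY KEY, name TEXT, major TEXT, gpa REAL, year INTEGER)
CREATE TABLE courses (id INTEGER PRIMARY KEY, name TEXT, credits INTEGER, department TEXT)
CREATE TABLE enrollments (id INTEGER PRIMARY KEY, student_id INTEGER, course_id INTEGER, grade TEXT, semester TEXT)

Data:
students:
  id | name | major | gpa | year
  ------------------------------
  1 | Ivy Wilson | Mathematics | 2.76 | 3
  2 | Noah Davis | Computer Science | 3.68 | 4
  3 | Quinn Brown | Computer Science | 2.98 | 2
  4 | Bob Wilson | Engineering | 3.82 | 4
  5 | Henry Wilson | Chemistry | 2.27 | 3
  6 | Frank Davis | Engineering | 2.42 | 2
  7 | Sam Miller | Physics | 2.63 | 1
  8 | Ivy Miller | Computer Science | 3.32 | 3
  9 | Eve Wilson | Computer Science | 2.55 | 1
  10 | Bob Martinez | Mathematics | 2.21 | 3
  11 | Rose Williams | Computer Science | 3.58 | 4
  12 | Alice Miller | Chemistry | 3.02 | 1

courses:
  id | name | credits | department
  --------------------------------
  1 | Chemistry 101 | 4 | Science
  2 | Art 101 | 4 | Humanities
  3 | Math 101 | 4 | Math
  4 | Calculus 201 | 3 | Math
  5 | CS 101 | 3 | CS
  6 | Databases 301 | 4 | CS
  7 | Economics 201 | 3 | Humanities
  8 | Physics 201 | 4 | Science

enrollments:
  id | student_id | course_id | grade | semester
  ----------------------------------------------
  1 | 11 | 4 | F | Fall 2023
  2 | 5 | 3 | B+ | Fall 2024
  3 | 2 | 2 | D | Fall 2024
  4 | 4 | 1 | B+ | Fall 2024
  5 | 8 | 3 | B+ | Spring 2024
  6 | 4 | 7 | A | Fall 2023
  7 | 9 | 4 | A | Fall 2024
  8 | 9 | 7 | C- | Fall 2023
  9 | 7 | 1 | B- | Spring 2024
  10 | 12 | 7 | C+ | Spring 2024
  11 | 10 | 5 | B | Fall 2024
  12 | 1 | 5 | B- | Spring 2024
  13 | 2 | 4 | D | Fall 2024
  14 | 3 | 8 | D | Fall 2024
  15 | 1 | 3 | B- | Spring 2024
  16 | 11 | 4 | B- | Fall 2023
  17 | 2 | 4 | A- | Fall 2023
SELECT DISTINCT department FROM courses ORDER BY department

Execution result:
department
CS
Humanities
Math
Science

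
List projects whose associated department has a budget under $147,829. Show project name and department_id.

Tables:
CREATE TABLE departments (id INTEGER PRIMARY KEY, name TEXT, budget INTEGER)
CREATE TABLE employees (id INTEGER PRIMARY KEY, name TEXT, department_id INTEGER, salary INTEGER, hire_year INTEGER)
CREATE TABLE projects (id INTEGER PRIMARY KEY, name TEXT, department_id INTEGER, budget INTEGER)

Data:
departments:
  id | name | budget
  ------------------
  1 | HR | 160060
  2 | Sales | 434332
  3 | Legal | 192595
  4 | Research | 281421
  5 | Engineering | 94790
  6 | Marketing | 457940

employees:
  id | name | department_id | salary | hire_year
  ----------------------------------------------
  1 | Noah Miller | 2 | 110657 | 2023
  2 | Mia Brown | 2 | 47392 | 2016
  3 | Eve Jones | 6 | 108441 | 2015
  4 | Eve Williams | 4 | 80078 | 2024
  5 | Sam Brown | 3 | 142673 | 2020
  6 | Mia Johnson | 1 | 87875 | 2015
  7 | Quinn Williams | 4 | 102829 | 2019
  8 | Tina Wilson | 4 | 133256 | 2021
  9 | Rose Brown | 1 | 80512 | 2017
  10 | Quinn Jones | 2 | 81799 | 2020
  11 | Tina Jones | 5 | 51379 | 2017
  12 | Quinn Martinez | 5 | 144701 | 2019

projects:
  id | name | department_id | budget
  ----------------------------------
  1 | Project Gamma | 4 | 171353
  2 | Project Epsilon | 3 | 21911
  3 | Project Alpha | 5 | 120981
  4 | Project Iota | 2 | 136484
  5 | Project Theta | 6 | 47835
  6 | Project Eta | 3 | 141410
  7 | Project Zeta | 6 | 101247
SELECT name, department_id FROM projects WHERE department_id IN (SELECT id FROM departments WHERE budget < 147829)

Execution result:
name | department_id
Project Alpha | 5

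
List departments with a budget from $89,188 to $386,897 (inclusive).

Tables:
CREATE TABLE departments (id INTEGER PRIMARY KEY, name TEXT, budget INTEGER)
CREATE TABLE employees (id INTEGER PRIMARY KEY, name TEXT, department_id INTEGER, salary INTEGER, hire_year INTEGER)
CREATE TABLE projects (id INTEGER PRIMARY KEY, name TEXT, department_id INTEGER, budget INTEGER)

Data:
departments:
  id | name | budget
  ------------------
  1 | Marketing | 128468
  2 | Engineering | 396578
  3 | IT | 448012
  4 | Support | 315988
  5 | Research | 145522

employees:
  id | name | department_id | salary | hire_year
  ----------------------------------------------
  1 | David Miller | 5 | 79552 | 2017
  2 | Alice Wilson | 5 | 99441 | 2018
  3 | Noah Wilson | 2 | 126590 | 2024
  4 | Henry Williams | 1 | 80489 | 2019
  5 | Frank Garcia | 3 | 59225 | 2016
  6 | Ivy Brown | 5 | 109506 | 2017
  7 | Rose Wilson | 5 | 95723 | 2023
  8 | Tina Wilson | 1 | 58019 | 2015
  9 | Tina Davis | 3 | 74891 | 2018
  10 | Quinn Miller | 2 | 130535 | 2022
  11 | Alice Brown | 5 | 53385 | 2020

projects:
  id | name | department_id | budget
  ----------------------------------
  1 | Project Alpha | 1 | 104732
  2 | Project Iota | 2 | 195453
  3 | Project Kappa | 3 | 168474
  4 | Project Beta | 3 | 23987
SELECT name, budget FROM departments WHERE budget BETWEEN 89188 AND 386897

Execution result:
name | budget
Marketing | 128468
Support | 315988
Research | 145522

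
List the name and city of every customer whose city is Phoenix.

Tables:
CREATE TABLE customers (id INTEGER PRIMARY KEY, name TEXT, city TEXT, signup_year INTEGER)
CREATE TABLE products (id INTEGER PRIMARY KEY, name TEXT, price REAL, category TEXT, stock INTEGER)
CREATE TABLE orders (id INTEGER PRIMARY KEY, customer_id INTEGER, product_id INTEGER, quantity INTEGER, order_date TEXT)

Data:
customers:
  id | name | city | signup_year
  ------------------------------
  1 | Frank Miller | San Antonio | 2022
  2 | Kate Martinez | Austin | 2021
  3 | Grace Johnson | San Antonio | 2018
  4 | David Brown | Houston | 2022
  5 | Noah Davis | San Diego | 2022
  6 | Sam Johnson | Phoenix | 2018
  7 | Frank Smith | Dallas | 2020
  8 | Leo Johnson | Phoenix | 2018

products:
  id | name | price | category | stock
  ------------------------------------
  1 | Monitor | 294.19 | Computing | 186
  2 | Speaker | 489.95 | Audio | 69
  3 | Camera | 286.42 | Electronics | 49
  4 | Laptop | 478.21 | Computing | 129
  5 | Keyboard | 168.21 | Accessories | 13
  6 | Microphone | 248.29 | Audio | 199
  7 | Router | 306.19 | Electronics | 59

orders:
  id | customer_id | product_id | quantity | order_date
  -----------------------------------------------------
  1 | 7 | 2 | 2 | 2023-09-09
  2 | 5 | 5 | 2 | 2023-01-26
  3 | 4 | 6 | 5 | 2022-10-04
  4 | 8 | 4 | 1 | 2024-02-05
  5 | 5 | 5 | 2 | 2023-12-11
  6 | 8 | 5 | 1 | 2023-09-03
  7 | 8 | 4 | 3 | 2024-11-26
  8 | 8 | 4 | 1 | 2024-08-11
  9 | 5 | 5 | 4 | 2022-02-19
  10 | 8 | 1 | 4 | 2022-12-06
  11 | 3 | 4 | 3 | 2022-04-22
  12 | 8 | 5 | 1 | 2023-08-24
SELECT name, city FROM customers WHERE city = 'Phoenix'

Execution result:
name | city
Sam Johnson | Phoenix
Leo Johnson | Phoenix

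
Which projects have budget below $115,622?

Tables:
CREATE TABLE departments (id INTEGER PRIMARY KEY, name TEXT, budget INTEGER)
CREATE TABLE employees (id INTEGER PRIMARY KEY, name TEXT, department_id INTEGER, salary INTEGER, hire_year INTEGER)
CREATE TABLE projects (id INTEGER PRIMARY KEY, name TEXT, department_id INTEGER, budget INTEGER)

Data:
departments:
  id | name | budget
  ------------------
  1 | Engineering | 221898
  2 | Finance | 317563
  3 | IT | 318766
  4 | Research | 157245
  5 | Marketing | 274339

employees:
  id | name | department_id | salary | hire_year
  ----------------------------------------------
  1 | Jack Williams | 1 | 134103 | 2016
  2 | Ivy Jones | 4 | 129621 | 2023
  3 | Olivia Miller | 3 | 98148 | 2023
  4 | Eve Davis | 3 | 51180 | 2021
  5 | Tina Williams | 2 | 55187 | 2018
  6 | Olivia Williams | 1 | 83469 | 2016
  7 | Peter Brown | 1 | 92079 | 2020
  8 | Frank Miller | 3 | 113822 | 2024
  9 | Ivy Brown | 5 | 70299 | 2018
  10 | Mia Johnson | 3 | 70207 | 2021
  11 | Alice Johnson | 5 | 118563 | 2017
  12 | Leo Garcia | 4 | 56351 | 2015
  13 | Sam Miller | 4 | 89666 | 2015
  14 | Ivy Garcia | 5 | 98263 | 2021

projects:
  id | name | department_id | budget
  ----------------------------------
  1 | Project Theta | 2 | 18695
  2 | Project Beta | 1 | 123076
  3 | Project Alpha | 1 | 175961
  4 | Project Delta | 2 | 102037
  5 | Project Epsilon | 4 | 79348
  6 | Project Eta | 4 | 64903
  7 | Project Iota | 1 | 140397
SELECT name, budget FROM projects WHERE budget < 115622

Execution result:
name | budget
Project Theta | 18695
Project Delta | 102037
Project Epsilon | 79348
Project Eta | 64903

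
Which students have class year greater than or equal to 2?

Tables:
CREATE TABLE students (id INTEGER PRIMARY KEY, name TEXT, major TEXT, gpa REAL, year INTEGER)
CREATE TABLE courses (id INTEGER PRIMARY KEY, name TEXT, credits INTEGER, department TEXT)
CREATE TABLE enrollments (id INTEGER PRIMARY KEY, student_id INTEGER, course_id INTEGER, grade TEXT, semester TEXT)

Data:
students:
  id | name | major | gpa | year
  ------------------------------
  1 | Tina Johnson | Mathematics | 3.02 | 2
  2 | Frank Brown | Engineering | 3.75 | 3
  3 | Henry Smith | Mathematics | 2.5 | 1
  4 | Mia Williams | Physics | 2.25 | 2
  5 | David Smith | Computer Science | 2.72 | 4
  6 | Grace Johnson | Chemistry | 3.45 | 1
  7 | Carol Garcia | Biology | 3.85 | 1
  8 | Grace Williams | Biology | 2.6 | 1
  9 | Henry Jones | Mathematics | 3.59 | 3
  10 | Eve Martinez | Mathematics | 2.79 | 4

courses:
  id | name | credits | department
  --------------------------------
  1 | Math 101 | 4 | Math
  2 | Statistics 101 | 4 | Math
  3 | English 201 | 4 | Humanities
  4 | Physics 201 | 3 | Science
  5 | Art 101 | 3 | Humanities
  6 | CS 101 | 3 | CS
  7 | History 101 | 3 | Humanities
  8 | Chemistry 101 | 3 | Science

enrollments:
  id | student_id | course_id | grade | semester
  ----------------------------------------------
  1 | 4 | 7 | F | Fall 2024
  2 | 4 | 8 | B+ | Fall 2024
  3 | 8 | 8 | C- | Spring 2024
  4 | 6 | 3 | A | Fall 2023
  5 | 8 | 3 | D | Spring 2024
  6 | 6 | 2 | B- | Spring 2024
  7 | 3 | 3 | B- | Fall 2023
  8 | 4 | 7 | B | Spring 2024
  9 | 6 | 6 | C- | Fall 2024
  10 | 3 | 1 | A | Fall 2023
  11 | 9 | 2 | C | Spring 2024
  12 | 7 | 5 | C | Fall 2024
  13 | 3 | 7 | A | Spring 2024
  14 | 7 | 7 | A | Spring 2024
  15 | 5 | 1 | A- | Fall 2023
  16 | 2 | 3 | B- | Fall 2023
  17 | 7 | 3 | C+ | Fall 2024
SELECT name, year FROM students WHERE year >= 2

Execution result:
name | year
Tina Johnson | 2
Frank Brown | 3
Mia Williams | 2
David Smith | 4
Henry Jones | 3
Eve Martinez | 4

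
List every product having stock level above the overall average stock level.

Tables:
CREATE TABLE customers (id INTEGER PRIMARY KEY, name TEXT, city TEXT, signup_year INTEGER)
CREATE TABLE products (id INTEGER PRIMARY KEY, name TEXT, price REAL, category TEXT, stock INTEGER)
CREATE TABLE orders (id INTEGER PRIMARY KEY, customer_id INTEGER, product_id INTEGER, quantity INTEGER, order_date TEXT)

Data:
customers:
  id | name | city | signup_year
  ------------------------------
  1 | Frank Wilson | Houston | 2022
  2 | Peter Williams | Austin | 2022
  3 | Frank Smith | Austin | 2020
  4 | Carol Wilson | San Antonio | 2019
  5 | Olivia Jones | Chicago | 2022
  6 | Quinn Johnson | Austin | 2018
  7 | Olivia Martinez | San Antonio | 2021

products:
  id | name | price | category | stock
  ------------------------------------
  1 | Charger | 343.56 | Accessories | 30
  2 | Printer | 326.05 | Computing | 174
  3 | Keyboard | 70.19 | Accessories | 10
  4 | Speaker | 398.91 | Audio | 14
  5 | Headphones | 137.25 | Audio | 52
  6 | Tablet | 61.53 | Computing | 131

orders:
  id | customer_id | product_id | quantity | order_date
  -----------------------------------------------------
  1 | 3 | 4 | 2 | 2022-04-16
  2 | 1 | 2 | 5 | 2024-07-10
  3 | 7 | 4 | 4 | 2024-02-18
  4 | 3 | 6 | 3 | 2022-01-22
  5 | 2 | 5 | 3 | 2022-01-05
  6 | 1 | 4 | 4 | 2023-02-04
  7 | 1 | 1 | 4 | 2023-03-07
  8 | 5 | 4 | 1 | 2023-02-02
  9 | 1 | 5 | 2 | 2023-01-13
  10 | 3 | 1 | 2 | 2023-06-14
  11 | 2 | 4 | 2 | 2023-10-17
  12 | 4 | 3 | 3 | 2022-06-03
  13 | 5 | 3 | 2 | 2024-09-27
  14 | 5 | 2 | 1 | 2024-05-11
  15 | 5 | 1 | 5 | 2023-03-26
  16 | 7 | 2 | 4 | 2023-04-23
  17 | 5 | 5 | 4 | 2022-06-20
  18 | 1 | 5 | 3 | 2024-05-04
SELECT name, stock FROM products WHERE stock > (SELECT AVG(stock) FROM products)

Execution result:
name | stock
Printer | 174
Tablet | 131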